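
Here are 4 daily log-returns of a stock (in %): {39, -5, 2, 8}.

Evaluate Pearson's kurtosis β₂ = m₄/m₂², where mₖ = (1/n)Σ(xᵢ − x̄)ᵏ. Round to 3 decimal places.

x̄ = 11.0000
Σ(xᵢ − x̄)² = 1130.0000 ⇒ m₂ = 282.50000
Σ(xᵢ − x̄)⁴ = 686834.0000 ⇒ m₄ = 171708.50000
m₂² = 79806.25000
β₂ = m₄/m₂² = 171708.50000 / 79806.25000 ≈ 2.152

2.152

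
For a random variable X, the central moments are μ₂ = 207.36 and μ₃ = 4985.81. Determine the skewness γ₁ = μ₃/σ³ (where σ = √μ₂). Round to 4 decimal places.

1.6697

σ = √μ₂ = √207.36 = 14.40000
σ³ = μ₂^(3/2) = 2985.98400
γ₁ = μ₃/σ³ = 4985.81 / 2985.98400 ≈ 1.6697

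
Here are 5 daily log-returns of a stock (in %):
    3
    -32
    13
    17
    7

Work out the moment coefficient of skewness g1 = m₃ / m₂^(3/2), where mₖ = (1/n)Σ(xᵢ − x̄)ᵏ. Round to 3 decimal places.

x̄ = (3 - 32 + 13 + 17 + 7) / 5 = 1.6000
deviations (xᵢ − x̄): 1.4000, -33.6000, 11.4000, 15.4000, 5.4000
Σ(xᵢ − x̄)² = 1527.2000 ⇒ m₂ = 1527.2000/5 = 305.44000
Σ(xᵢ − x̄)³ = -32639.0400 ⇒ m₃ = -32639.0400/5 = -6527.80800
m₂^(3/2) = 305.44000^(1.5) = 5338.12657
g1 = m₃ / m₂^(3/2) = -6527.80800 / 5338.12657 ≈ -1.223

-1.223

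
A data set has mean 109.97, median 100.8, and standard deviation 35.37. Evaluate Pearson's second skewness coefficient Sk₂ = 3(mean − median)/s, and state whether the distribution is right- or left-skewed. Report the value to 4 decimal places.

0.7778, right-skewed

Sk₂ = 3(109.97 − 100.8) / 35.37 = 3 × 9.1700 / 35.37
    = 27.5100 / 35.37 ≈ 0.7778
Sk₂ > 0 ⇒ mean > median ⇒ right-skewed (positive skew).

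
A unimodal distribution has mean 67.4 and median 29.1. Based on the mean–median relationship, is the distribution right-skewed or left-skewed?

right-skewed

mean − median = 67.4 − 29.1 = 38.3
mean > median ⇒ the longer tail is on the right ⇒ right-skewed (positively skewed).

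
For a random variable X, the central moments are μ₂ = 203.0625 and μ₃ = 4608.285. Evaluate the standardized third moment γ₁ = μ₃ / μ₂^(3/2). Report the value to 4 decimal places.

σ = √μ₂ = √203.0625 = 14.25000
σ³ = μ₂^(3/2) = 2893.64063
γ₁ = μ₃/σ³ = 4608.285 / 2893.64063 ≈ 1.5926

1.5926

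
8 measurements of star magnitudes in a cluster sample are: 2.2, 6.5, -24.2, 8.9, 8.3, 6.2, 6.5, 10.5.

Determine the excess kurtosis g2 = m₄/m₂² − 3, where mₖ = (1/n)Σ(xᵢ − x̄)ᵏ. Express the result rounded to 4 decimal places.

2.6185

x̄ = 3.1125
Σ(xᵢ − x̄)² = 894.2688 ⇒ m₂ = 111.78359
Σ(xᵢ − x̄)⁴ = 561654.6568 ⇒ m₄ = 70206.83210
m₂² = 12495.57183
g2 = m₄/m₂² − 3 = 5.61854 − 3 ≈ 2.6185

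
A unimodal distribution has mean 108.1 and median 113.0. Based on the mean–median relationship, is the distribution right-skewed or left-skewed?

left-skewed

mean − median = 108.1 − 113.0 = -4.9
mean < median ⇒ the longer tail is on the left ⇒ left-skewed (negatively skewed).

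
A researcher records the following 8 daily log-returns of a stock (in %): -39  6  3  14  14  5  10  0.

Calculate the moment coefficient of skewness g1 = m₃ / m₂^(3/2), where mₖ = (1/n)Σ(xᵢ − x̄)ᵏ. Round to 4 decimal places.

x̄ = (-39 + 6 + 3 + 14 + 14 + 5 + 10 + 0) / 8 = 1.6250
deviations (xᵢ − x̄): -40.6250, 4.3750, 1.3750, 12.3750, 12.3750, 3.3750, 8.3750, -1.6250
Σ(xᵢ − x̄)² = 2061.8750 ⇒ m₂ = 2061.8750/8 = 257.73438
Σ(xᵢ − x̄)³ = -62548.9688 ⇒ m₃ = -62548.9688/8 = -7818.62109
m₂^(3/2) = 257.73438^(1.5) = 4137.69542
g1 = m₃ / m₂^(3/2) = -7818.62109 / 4137.69542 ≈ -1.8896

-1.8896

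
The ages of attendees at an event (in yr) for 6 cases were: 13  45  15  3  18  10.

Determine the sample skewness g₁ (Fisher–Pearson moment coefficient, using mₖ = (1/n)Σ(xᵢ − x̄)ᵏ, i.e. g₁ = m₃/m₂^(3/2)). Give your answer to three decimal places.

x̄ = (13 + 45 + 15 + 3 + 18 + 10) / 6 = 17.3333
deviations (xᵢ − x̄): -4.3333, 27.6667, -2.3333, -14.3333, 0.6667, -7.3333
Σ(xᵢ − x̄)² = 1049.3333 ⇒ m₂ = 1049.3333/6 = 174.88889
Σ(xᵢ − x̄)³ = 17744.4444 ⇒ m₃ = 17744.4444/6 = 2957.40741
m₂^(3/2) = 174.88889^(1.5) = 2312.82795
g₁ = m₃ / m₂^(3/2) = 2957.40741 / 2312.82795 ≈ 1.279

1.279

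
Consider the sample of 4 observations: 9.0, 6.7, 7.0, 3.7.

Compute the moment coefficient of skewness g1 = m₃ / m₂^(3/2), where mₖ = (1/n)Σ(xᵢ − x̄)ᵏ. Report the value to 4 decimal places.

-0.3867

x̄ = (9.0 + 6.7 + 7.0 + 3.7) / 4 = 6.6000
deviations (xᵢ − x̄): 2.4000, 0.1000, 0.4000, -2.9000
Σ(xᵢ − x̄)² = 14.3400 ⇒ m₂ = 14.3400/4 = 3.58500
Σ(xᵢ − x̄)³ = -10.5000 ⇒ m₃ = -10.5000/4 = -2.62500
m₂^(3/2) = 3.58500^(1.5) = 6.78787
g1 = m₃ / m₂^(3/2) = -2.62500 / 6.78787 ≈ -0.3867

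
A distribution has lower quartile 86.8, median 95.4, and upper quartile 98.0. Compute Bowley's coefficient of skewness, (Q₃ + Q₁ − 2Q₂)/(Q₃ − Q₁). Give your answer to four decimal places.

-0.5357

numerator: Q₃ + Q₁ − 2Q₂ = 98.0 + 86.8 − 2×95.4 = -6.0000
denominator: Q₃ − Q₁ = 98.0 − 86.8 = 11.2000
Bowley skewness = -6.0000 / 11.2000 ≈ -0.5357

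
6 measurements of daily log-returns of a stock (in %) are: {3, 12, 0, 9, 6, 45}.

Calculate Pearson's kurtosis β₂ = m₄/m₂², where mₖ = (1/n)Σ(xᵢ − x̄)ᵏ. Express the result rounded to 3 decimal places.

x̄ = 12.5000
Σ(xᵢ − x̄)² = 1357.5000 ⇒ m₂ = 226.25000
Σ(xᵢ − x̄)⁴ = 1150158.3750 ⇒ m₄ = 191693.06250
m₂² = 51189.06250
β₂ = m₄/m₂² = 191693.06250 / 51189.06250 ≈ 3.745

3.745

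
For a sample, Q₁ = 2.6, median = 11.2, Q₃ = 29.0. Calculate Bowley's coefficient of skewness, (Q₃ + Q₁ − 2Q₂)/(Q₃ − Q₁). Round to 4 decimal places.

numerator: Q₃ + Q₁ − 2Q₂ = 29.0 + 2.6 − 2×11.2 = 9.2000
denominator: Q₃ − Q₁ = 29.0 − 2.6 = 26.4000
Bowley skewness = 9.2000 / 26.4000 ≈ 0.3485

0.3485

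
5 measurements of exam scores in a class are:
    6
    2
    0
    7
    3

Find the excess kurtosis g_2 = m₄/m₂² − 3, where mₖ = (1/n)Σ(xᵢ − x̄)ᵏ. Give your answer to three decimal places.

-1.451

x̄ = 3.6000
Σ(xᵢ − x̄)² = 33.2000 ⇒ m₂ = 6.64000
Σ(xᵢ − x̄)⁴ = 341.4560 ⇒ m₄ = 68.29120
m₂² = 44.08960
g_2 = m₄/m₂² − 3 = 1.54892 − 3 ≈ -1.451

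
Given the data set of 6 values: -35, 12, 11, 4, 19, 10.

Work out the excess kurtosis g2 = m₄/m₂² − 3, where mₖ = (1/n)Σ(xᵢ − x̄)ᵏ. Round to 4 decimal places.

x̄ = 3.5000
Σ(xᵢ − x̄)² = 1893.5000 ⇒ m₂ = 315.58333
Σ(xᵢ − x̄)⁴ = 2264954.3750 ⇒ m₄ = 377492.39583
m₂² = 99592.84028
g2 = m₄/m₂² − 3 = 3.79036 − 3 ≈ 0.7904

0.7904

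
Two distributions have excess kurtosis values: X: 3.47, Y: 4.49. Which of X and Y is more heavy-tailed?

Y

Higher excess kurtosis ⇒ heavier tails relative to the normal distribution.
3.47 vs 4.49: the larger is 4.49, so Y has heavier tails.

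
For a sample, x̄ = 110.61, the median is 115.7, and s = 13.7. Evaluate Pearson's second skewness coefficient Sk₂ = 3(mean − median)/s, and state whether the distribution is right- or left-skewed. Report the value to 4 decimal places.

Sk₂ = 3(110.61 − 115.7) / 13.7 = 3 × -5.0900 / 13.7
    = -15.2700 / 13.7 ≈ -1.1146
Sk₂ < 0 ⇒ mean < median ⇒ left-skewed (negative skew).

-1.1146, left-skewed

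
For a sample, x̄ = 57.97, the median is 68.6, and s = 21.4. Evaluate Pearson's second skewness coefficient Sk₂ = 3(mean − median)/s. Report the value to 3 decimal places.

-1.490

Sk₂ = 3(57.97 − 68.6) / 21.4 = 3 × -10.6300 / 21.4
    = -31.8900 / 21.4 ≈ -1.490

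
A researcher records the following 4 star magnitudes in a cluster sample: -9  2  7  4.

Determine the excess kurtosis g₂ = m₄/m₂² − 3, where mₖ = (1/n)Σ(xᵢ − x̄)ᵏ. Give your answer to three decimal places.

x̄ = 1.0000
Σ(xᵢ − x̄)² = 146.0000 ⇒ m₂ = 36.50000
Σ(xᵢ − x̄)⁴ = 11378.0000 ⇒ m₄ = 2844.50000
m₂² = 1332.25000
g₂ = m₄/m₂² − 3 = 2.13511 − 3 ≈ -0.865

-0.865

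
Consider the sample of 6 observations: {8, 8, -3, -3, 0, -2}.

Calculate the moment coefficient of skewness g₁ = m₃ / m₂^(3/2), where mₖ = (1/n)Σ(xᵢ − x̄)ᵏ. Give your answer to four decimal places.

x̄ = (8 + 8 - 3 - 3 + 0 - 2) / 6 = 1.3333
deviations (xᵢ − x̄): 6.6667, 6.6667, -4.3333, -4.3333, -1.3333, -3.3333
Σ(xᵢ − x̄)² = 139.3333 ⇒ m₂ = 139.3333/6 = 23.22222
Σ(xᵢ − x̄)³ = 390.4444 ⇒ m₃ = 390.4444/6 = 65.07407
m₂^(3/2) = 23.22222^(1.5) = 111.90659
g₁ = m₃ / m₂^(3/2) = 65.07407 / 111.90659 ≈ 0.5815

0.5815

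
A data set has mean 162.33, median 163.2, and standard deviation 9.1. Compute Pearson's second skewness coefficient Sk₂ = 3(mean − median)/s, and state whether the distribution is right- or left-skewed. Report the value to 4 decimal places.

-0.2868, left-skewed

Sk₂ = 3(162.33 − 163.2) / 9.1 = 3 × -0.8700 / 9.1
    = -2.6100 / 9.1 ≈ -0.2868
Sk₂ < 0 ⇒ mean < median ⇒ left-skewed (negative skew).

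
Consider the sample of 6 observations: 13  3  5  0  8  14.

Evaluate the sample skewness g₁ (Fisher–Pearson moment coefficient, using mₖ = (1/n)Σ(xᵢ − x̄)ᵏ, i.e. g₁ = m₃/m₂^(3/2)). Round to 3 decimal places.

x̄ = (13 + 3 + 5 + 0 + 8 + 14) / 6 = 7.1667
deviations (xᵢ − x̄): 5.8333, -4.1667, -2.1667, -7.1667, 0.8333, 6.8333
Σ(xᵢ − x̄)² = 154.8333 ⇒ m₂ = 154.8333/6 = 25.80556
Σ(xᵢ − x̄)³ = 67.5556 ⇒ m₃ = 67.5556/6 = 11.25926
m₂^(3/2) = 25.80556^(1.5) = 131.09008
g₁ = m₃ / m₂^(3/2) = 11.25926 / 131.09008 ≈ 0.086

0.086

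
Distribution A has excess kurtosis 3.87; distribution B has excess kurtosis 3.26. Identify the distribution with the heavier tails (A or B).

A

Higher excess kurtosis ⇒ heavier tails relative to the normal distribution.
3.87 vs 3.26: the larger is 3.87, so A has heavier tails.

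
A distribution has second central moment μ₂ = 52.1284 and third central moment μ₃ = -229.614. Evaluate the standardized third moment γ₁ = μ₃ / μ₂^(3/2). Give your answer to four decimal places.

-0.6101

σ = √μ₂ = √52.1284 = 7.22000
σ³ = μ₂^(3/2) = 376.36705
γ₁ = μ₃/σ³ = -229.614 / 376.36705 ≈ -0.6101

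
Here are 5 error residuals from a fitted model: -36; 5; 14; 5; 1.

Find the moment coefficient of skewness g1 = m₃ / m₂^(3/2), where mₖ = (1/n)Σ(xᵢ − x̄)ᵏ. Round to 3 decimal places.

-1.269

x̄ = (-36 + 5 + 14 + 5 + 1) / 5 = -2.2000
deviations (xᵢ − x̄): -33.8000, 7.2000, 16.2000, 7.2000, 3.2000
Σ(xᵢ − x̄)² = 1518.8000 ⇒ m₂ = 1518.8000/5 = 303.76000
Σ(xᵢ − x̄)³ = -33583.6800 ⇒ m₃ = -33583.6800/5 = -6716.73600
m₂^(3/2) = 303.76000^(1.5) = 5294.14554
g1 = m₃ / m₂^(3/2) = -6716.73600 / 5294.14554 ≈ -1.269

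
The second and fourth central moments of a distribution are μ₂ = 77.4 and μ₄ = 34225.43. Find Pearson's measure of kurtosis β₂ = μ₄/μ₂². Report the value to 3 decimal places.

μ₂² = 77.4² = 5990.76000
μ₄/μ₂² = 34225.43 / 5990.76000 = 5.71304
β₂ ≈ 5.713

5.713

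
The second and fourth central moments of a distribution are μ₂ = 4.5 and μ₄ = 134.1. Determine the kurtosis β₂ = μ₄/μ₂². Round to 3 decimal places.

μ₂² = 4.5² = 20.25000
μ₄/μ₂² = 134.1 / 20.25000 = 6.62222
β₂ ≈ 6.622

6.622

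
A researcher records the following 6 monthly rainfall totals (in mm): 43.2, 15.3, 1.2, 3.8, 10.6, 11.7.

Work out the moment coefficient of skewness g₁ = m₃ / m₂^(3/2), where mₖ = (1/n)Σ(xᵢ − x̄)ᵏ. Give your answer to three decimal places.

x̄ = (43.2 + 15.3 + 1.2 + 3.8 + 10.6 + 11.7) / 6 = 14.3000
deviations (xᵢ − x̄): 28.9000, 1.0000, -13.1000, -10.5000, -3.7000, -2.6000
Σ(xᵢ − x̄)² = 1138.5200 ⇒ m₂ = 1138.5200/6 = 189.75333
Σ(xᵢ − x̄)³ = 20664.6240 ⇒ m₃ = 20664.6240/6 = 3444.10400
m₂^(3/2) = 189.75333^(1.5) = 2613.87082
g₁ = m₃ / m₂^(3/2) = 3444.10400 / 2613.87082 ≈ 1.318

1.318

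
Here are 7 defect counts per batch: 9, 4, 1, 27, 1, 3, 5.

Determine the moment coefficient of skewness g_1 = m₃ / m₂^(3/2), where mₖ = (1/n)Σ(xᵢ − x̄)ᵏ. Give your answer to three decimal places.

x̄ = (9 + 4 + 1 + 27 + 1 + 3 + 5) / 7 = 7.1429
deviations (xᵢ − x̄): 1.8571, -3.1429, -6.1429, 19.8571, -6.1429, -4.1429, -2.1429
Σ(xᵢ − x̄)² = 504.8571 ⇒ m₂ = 504.8571/7 = 72.12245
Σ(xᵢ − x̄)³ = 7260.6122 ⇒ m₃ = 7260.6122/7 = 1037.23032
m₂^(3/2) = 72.12245^(1.5) = 612.49944
g_1 = m₃ / m₂^(3/2) = 1037.23032 / 612.49944 ≈ 1.693

1.693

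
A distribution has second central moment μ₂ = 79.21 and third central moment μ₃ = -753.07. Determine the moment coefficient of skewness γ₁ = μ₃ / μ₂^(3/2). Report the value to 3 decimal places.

σ = √μ₂ = √79.21 = 8.90000
σ³ = μ₂^(3/2) = 704.96900
γ₁ = μ₃/σ³ = -753.07 / 704.96900 ≈ -1.068

-1.068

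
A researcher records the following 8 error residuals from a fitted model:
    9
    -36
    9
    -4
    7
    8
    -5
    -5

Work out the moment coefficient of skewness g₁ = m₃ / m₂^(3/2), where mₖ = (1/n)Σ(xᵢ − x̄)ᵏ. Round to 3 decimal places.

-1.518

x̄ = (9 - 36 + 9 - 4 + 7 + 8 - 5 - 5) / 8 = -2.1250
deviations (xᵢ − x̄): 11.1250, -33.8750, 11.1250, -1.8750, 9.1250, 10.1250, -2.8750, -2.8750
Σ(xᵢ − x̄)² = 1600.8750 ⇒ m₂ = 1600.8750/8 = 200.10938
Σ(xᵢ − x̄)³ = -34374.6563 ⇒ m₃ = -34374.6563/8 = -4296.83203
m₂^(3/2) = 200.10938^(1.5) = 2830.74764
g₁ = m₃ / m₂^(3/2) = -4296.83203 / 2830.74764 ≈ -1.518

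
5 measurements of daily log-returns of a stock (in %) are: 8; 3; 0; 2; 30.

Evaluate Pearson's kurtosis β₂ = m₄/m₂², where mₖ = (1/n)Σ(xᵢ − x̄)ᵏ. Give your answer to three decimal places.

2.957

x̄ = 8.6000
Σ(xᵢ − x̄)² = 607.2000 ⇒ m₂ = 121.44000
Σ(xᵢ − x̄)⁴ = 218078.4960 ⇒ m₄ = 43615.69920
m₂² = 14747.67360
β₂ = m₄/m₂² = 43615.69920 / 14747.67360 ≈ 2.957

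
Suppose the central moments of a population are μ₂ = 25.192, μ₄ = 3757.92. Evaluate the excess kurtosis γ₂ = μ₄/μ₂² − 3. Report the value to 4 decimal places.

2.9214

μ₂² = 25.192² = 634.63686
μ₄/μ₂² = 3757.92 / 634.63686 = 5.92137
γ₂ = 5.92137 − 3 ≈ 2.9214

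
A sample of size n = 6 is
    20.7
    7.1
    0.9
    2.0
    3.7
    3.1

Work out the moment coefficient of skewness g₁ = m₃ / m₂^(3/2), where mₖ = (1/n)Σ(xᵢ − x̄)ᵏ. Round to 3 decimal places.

x̄ = (20.7 + 7.1 + 0.9 + 2.0 + 3.7 + 3.1) / 6 = 6.2500
deviations (xᵢ − x̄): 14.4500, 0.8500, -5.3500, -4.2500, -2.5500, -3.1500
Σ(xᵢ − x̄)² = 272.6350 ⇒ m₂ = 272.6350/6 = 45.43917
Σ(xᵢ − x̄)³ = 2740.0770 ⇒ m₃ = 2740.0770/6 = 456.67950
m₂^(3/2) = 45.43917^(1.5) = 306.29897
g₁ = m₃ / m₂^(3/2) = 456.67950 / 306.29897 ≈ 1.491

1.491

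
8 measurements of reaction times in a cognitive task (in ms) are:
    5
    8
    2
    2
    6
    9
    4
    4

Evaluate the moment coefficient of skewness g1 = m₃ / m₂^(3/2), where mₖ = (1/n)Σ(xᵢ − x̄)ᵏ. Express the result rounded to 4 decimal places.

x̄ = (5 + 8 + 2 + 2 + 6 + 9 + 4 + 4) / 8 = 5.0000
deviations (xᵢ − x̄): 0.0000, 3.0000, -3.0000, -3.0000, 1.0000, 4.0000, -1.0000, -1.0000
Σ(xᵢ − x̄)² = 46.0000 ⇒ m₂ = 46.0000/8 = 5.75000
Σ(xᵢ − x̄)³ = 36.0000 ⇒ m₃ = 36.0000/8 = 4.50000
m₂^(3/2) = 5.75000^(1.5) = 13.78802
g1 = m₃ / m₂^(3/2) = 4.50000 / 13.78802 ≈ 0.3264

0.3264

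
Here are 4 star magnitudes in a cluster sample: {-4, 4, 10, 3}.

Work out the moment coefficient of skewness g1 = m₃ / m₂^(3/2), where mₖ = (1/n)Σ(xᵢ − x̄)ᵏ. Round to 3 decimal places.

-0.149

x̄ = (-4 + 4 + 10 + 3) / 4 = 3.2500
deviations (xᵢ − x̄): -7.2500, 0.7500, 6.7500, -0.2500
Σ(xᵢ − x̄)² = 98.7500 ⇒ m₂ = 98.7500/4 = 24.68750
Σ(xᵢ − x̄)³ = -73.1250 ⇒ m₃ = -73.1250/4 = -18.28125
m₂^(3/2) = 24.68750^(1.5) = 122.66359
g1 = m₃ / m₂^(3/2) = -18.28125 / 122.66359 ≈ -0.149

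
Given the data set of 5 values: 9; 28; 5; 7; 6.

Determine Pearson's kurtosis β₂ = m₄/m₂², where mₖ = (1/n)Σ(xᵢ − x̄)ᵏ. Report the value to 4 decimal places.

x̄ = 11.0000
Σ(xᵢ − x̄)² = 370.0000 ⇒ m₂ = 74.00000
Σ(xᵢ − x̄)⁴ = 85714.0000 ⇒ m₄ = 17142.80000
m₂² = 5476.00000
β₂ = m₄/m₂² = 17142.80000 / 5476.00000 ≈ 3.1305

3.1305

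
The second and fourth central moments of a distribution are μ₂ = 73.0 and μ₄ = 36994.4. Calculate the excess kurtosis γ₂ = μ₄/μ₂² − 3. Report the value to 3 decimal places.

μ₂² = 73.0² = 5329.00000
μ₄/μ₂² = 36994.4 / 5329.00000 = 6.94209
γ₂ = 6.94209 − 3 ≈ 3.942

3.942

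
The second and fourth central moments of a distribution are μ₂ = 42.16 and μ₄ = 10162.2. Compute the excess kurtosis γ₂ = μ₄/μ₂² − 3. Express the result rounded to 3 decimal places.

2.717

μ₂² = 42.16² = 1777.46560
μ₄/μ₂² = 10162.2 / 1777.46560 = 5.71724
γ₂ = 5.71724 − 3 ≈ 2.717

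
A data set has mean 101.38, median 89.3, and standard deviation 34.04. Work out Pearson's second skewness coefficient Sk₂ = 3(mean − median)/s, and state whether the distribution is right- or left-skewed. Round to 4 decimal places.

Sk₂ = 3(101.38 − 89.3) / 34.04 = 3 × 12.0800 / 34.04
    = 36.2400 / 34.04 ≈ 1.0646
Sk₂ > 0 ⇒ mean > median ⇒ right-skewed (positive skew).

1.0646, right-skewed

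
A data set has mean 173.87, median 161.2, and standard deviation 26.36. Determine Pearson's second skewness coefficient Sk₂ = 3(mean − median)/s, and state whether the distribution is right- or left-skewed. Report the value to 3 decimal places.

1.442, right-skewed

Sk₂ = 3(173.87 − 161.2) / 26.36 = 3 × 12.6700 / 26.36
    = 38.0100 / 26.36 ≈ 1.442
Sk₂ > 0 ⇒ mean > median ⇒ right-skewed (positive skew).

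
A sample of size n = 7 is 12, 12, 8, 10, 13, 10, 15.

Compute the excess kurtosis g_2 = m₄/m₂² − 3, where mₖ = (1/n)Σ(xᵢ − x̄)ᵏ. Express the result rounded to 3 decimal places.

-0.804

x̄ = 11.4286
Σ(xᵢ − x̄)² = 31.7143 ⇒ m₂ = 4.53061
Σ(xᵢ − x̄)⁴ = 315.5160 ⇒ m₄ = 45.07372
m₂² = 20.52645
g_2 = m₄/m₂² − 3 = 2.19589 − 3 ≈ -0.804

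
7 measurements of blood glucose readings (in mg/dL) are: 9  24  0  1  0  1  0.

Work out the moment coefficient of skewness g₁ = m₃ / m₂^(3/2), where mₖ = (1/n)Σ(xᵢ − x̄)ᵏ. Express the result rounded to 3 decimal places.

1.595

x̄ = (9 + 24 + 0 + 1 + 0 + 1 + 0) / 7 = 5.0000
deviations (xᵢ − x̄): 4.0000, 19.0000, -5.0000, -4.0000, -5.0000, -4.0000, -5.0000
Σ(xᵢ − x̄)² = 484.0000 ⇒ m₂ = 484.0000/7 = 69.14286
Σ(xᵢ − x̄)³ = 6420.0000 ⇒ m₃ = 6420.0000/7 = 917.14286
m₂^(3/2) = 69.14286^(1.5) = 574.93796
g₁ = m₃ / m₂^(3/2) = 917.14286 / 574.93796 ≈ 1.595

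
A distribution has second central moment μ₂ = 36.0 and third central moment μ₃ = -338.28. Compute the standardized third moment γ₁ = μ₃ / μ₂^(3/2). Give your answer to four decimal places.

-1.5661

σ = √μ₂ = √36.0 = 6.00000
σ³ = μ₂^(3/2) = 216.00000
γ₁ = μ₃/σ³ = -338.28 / 216.00000 ≈ -1.5661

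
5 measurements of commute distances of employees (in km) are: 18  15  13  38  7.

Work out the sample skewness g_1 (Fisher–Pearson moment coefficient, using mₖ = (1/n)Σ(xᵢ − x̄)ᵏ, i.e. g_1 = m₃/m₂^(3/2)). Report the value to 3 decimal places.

x̄ = (18 + 15 + 13 + 38 + 7) / 5 = 18.2000
deviations (xᵢ − x̄): -0.2000, -3.2000, -5.2000, 19.8000, -11.2000
Σ(xᵢ − x̄)² = 554.8000 ⇒ m₂ = 554.8000/5 = 110.96000
Σ(xᵢ − x̄)³ = 6184.0800 ⇒ m₃ = 6184.0800/5 = 1236.81600
m₂^(3/2) = 110.96000^(1.5) = 1168.82548
g_1 = m₃ / m₂^(3/2) = 1236.81600 / 1168.82548 ≈ 1.058

1.058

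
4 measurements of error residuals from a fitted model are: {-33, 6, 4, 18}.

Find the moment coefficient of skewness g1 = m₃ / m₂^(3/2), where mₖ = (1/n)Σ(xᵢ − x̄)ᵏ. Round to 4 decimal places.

-0.8740

x̄ = (-33 + 6 + 4 + 18) / 4 = -1.2500
deviations (xᵢ − x̄): -31.7500, 7.2500, 5.2500, 19.2500
Σ(xᵢ − x̄)² = 1458.7500 ⇒ m₂ = 1458.7500/4 = 364.68750
Σ(xᵢ − x̄)³ = -24346.8750 ⇒ m₃ = -24346.8750/4 = -6086.71875
m₂^(3/2) = 364.68750^(1.5) = 6964.36167
g1 = m₃ / m₂^(3/2) = -6086.71875 / 6964.36167 ≈ -0.8740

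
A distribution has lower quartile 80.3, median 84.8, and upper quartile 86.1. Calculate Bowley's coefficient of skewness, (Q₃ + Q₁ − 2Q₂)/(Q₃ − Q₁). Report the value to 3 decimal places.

numerator: Q₃ + Q₁ − 2Q₂ = 86.1 + 80.3 − 2×84.8 = -3.2000
denominator: Q₃ − Q₁ = 86.1 − 80.3 = 5.8000
Bowley skewness = -3.2000 / 5.8000 ≈ -0.552

-0.552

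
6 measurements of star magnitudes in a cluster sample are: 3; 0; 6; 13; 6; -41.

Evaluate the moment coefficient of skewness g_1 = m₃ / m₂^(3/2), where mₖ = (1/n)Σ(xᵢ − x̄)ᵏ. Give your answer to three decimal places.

-1.589

x̄ = (3 + 0 + 6 + 13 + 6 - 41) / 6 = -2.1667
deviations (xᵢ − x̄): 5.1667, 2.1667, 8.1667, 15.1667, 8.1667, -38.8333
Σ(xᵢ − x̄)² = 1902.8333 ⇒ m₂ = 1902.8333/6 = 317.13889
Σ(xᵢ − x̄)³ = -53835.5556 ⇒ m₃ = -53835.5556/6 = -8972.59259
m₂^(3/2) = 317.13889^(1.5) = 5647.73422
g_1 = m₃ / m₂^(3/2) = -8972.59259 / 5647.73422 ≈ -1.589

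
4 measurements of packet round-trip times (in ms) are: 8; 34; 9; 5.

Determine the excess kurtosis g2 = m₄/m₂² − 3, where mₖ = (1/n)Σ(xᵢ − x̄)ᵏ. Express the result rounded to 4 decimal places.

-0.7059

x̄ = 14.0000
Σ(xᵢ − x̄)² = 542.0000 ⇒ m₂ = 135.50000
Σ(xᵢ − x̄)⁴ = 168482.0000 ⇒ m₄ = 42120.50000
m₂² = 18360.25000
g2 = m₄/m₂² − 3 = 2.29411 − 3 ≈ -0.7059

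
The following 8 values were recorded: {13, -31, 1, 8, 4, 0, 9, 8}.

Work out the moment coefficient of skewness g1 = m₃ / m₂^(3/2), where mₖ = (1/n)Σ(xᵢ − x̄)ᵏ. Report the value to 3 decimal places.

-1.839

x̄ = (13 - 31 + 1 + 8 + 4 + 0 + 9 + 8) / 8 = 1.5000
deviations (xᵢ − x̄): 11.5000, -32.5000, -0.5000, 6.5000, 2.5000, -1.5000, 7.5000, 6.5000
Σ(xᵢ − x̄)² = 1338.0000 ⇒ m₂ = 1338.0000/8 = 167.25000
Σ(xᵢ − x̄)³ = -31824.0000 ⇒ m₃ = -31824.0000/8 = -3978.00000
m₂^(3/2) = 167.25000^(1.5) = 2162.96349
g1 = m₃ / m₂^(3/2) = -3978.00000 / 2162.96349 ≈ -1.839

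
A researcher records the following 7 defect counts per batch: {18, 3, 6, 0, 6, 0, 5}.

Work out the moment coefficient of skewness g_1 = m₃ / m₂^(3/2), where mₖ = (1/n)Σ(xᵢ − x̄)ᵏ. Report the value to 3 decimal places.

x̄ = (18 + 3 + 6 + 0 + 6 + 0 + 5) / 7 = 5.4286
deviations (xᵢ − x̄): 12.5714, -2.4286, 0.5714, -5.4286, 0.5714, -5.4286, -0.4286
Σ(xᵢ − x̄)² = 223.7143 ⇒ m₂ = 223.7143/7 = 31.95918
Σ(xᵢ − x̄)³ = 1652.8163 ⇒ m₃ = 1652.8163/7 = 236.11662
m₂^(3/2) = 31.95918^(1.5) = 180.67311
g_1 = m₃ / m₂^(3/2) = 236.11662 / 180.67311 ≈ 1.307

1.307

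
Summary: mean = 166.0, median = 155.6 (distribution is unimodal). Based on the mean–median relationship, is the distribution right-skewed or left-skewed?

mean − median = 166.0 − 155.6 = 10.4
mean > median ⇒ the longer tail is on the right ⇒ right-skewed (positively skewed).

right-skewed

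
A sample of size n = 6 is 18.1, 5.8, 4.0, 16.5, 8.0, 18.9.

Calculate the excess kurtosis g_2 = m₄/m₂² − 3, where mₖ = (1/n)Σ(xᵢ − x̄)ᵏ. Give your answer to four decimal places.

-1.8184

x̄ = 11.8833
Σ(xᵢ − x̄)² = 223.4283 ⇒ m₂ = 37.23806
Σ(xᵢ − x̄)⁴ = 9830.9762 ⇒ m₄ = 1638.49604
m₂² = 1386.67278
g_2 = m₄/m₂² − 3 = 1.18160 − 3 ≈ -1.8184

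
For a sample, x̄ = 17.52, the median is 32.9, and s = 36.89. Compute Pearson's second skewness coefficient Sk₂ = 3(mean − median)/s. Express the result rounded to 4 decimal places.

-1.2507

Sk₂ = 3(17.52 − 32.9) / 36.89 = 3 × -15.3800 / 36.89
    = -46.1400 / 36.89 ≈ -1.2507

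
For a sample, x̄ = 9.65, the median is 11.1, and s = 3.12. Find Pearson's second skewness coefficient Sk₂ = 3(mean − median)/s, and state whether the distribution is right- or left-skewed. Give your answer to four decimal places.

-1.3942, left-skewed

Sk₂ = 3(9.65 − 11.1) / 3.12 = 3 × -1.4500 / 3.12
    = -4.3500 / 3.12 ≈ -1.3942
Sk₂ < 0 ⇒ mean < median ⇒ left-skewed (negative skew).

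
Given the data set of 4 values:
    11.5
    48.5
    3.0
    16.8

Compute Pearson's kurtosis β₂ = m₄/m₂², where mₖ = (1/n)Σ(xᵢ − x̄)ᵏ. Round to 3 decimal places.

x̄ = 19.9500
Σ(xᵢ − x̄)² = 1183.7300 ⇒ m₂ = 295.93250
Σ(xᵢ − x̄)⁴ = 752131.5850 ⇒ m₄ = 188032.89626
m₂² = 87576.04456
β₂ = m₄/m₂² = 188032.89626 / 87576.04456 ≈ 2.147

2.147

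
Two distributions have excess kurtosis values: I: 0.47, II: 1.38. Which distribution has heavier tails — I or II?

II

Higher excess kurtosis ⇒ heavier tails relative to the normal distribution.
0.47 vs 1.38: the larger is 1.38, so II has heavier tails.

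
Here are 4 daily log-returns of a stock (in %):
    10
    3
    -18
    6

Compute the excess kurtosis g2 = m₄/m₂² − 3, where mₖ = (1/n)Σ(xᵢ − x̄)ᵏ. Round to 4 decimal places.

x̄ = 0.2500
Σ(xᵢ − x̄)² = 468.7500 ⇒ m₂ = 117.18750
Σ(xᵢ − x̄)⁴ = 121117.8281 ⇒ m₄ = 30279.45703
m₂² = 13732.91016
g2 = m₄/m₂² − 3 = 2.20488 − 3 ≈ -0.7951

-0.7951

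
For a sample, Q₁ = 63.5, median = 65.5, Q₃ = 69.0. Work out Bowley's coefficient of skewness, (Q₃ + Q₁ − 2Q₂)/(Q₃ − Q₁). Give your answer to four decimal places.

0.2727

numerator: Q₃ + Q₁ − 2Q₂ = 69.0 + 63.5 − 2×65.5 = 1.5000
denominator: Q₃ − Q₁ = 69.0 − 63.5 = 5.5000
Bowley skewness = 1.5000 / 5.5000 ≈ 0.2727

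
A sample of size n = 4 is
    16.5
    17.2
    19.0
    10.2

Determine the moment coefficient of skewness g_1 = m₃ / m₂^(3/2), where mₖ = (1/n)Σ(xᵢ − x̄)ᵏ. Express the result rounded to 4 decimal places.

-0.8890

x̄ = (16.5 + 17.2 + 19.0 + 10.2) / 4 = 15.7250
deviations (xᵢ − x̄): 0.7750, 1.4750, 3.2750, -5.5250
Σ(xᵢ − x̄)² = 44.0275 ⇒ m₂ = 44.0275/4 = 11.00688
Σ(xᵢ − x̄)³ = -129.8531 ⇒ m₃ = -129.8531/4 = -32.46328
m₂^(3/2) = 11.00688^(1.5) = 36.51708
g_1 = m₃ / m₂^(3/2) = -32.46328 / 36.51708 ≈ -0.8890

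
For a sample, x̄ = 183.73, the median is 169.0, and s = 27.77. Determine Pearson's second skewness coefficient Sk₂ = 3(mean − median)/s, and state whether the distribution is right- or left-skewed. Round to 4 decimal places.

Sk₂ = 3(183.73 − 169.0) / 27.77 = 3 × 14.7300 / 27.77
    = 44.1900 / 27.77 ≈ 1.5913
Sk₂ > 0 ⇒ mean > median ⇒ right-skewed (positive skew).

1.5913, right-skewed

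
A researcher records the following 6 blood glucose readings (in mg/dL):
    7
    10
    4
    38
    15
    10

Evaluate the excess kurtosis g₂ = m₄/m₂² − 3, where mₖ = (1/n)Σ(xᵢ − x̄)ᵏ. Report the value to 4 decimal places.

x̄ = 14.0000
Σ(xᵢ − x̄)² = 758.0000 ⇒ m₂ = 126.33333
Σ(xᵢ − x̄)⁴ = 344690.0000 ⇒ m₄ = 57448.33333
m₂² = 15960.11111
g₂ = m₄/m₂² − 3 = 3.59949 − 3 ≈ 0.5995

0.5995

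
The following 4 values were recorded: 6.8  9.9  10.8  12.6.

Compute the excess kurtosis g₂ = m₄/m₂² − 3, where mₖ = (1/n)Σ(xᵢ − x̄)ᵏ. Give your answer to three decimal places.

-1.041

x̄ = 10.0250
Σ(xᵢ − x̄)² = 17.6475 ⇒ m₂ = 4.41188
Σ(xᵢ − x̄)⁴ = 152.4992 ⇒ m₄ = 38.12480
m₂² = 19.46464
g₂ = m₄/m₂² − 3 = 1.95867 − 3 ≈ -1.041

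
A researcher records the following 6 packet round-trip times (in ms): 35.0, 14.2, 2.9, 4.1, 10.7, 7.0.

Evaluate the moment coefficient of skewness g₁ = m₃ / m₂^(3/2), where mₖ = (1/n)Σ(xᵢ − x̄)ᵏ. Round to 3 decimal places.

x̄ = (35.0 + 14.2 + 2.9 + 4.1 + 10.7 + 7.0) / 6 = 12.3167
deviations (xᵢ − x̄): 22.6833, 1.8833, -9.4167, -8.2167, -1.6167, -5.3167
Σ(xᵢ − x̄)² = 705.1483 ⇒ m₂ = 705.1483/6 = 117.52472
Σ(xᵢ − x̄)³ = 10133.7596 ⇒ m₃ = 10133.7596/6 = 1688.95993
m₂^(3/2) = 117.52472^(1.5) = 1274.07164
g₁ = m₃ / m₂^(3/2) = 1688.95993 / 1274.07164 ≈ 1.326

1.326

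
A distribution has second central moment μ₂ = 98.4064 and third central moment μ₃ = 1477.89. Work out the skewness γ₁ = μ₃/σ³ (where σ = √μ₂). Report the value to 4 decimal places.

1.5139

σ = √μ₂ = √98.4064 = 9.92000
σ³ = μ₂^(3/2) = 976.19149
γ₁ = μ₃/σ³ = 1477.89 / 976.19149 ≈ 1.5139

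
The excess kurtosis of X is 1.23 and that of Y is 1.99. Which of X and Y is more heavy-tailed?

Higher excess kurtosis ⇒ heavier tails relative to the normal distribution.
1.23 vs 1.99: the larger is 1.99, so Y has heavier tails.

Y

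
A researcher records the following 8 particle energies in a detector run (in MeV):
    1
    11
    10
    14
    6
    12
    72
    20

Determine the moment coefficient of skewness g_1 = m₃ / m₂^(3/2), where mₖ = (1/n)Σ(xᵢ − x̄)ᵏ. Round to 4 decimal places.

x̄ = (1 + 11 + 10 + 14 + 6 + 12 + 72 + 20) / 8 = 18.2500
deviations (xᵢ − x̄): -17.2500, -7.2500, -8.2500, -4.2500, -12.2500, -6.2500, 53.7500, 1.7500
Σ(xᵢ − x̄)² = 3517.5000 ⇒ m₂ = 3517.5000/8 = 439.68750
Σ(xᵢ − x̄)³ = 147057.7500 ⇒ m₃ = 147057.7500/8 = 18382.21875
m₂^(3/2) = 439.68750^(1.5) = 9219.68703
g_1 = m₃ / m₂^(3/2) = 18382.21875 / 9219.68703 ≈ 1.9938

1.9938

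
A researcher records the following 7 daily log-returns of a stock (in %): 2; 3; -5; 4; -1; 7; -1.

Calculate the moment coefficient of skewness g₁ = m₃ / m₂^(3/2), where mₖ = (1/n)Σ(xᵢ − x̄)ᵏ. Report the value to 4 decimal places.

-0.1765

x̄ = (2 + 3 - 5 + 4 - 1 + 7 - 1) / 7 = 1.2857
deviations (xᵢ − x̄): 0.7143, 1.7143, -6.2857, 2.7143, -2.2857, 5.7143, -2.2857
Σ(xᵢ − x̄)² = 93.4286 ⇒ m₂ = 93.4286/7 = 13.34694
Σ(xᵢ − x̄)³ = -60.2449 ⇒ m₃ = -60.2449/7 = -8.60641
m₂^(3/2) = 13.34694^(1.5) = 48.76099
g₁ = m₃ / m₂^(3/2) = -8.60641 / 48.76099 ≈ -0.1765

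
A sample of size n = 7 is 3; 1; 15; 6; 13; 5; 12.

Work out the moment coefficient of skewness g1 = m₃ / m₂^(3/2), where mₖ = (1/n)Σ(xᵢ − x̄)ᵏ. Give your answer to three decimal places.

x̄ = (3 + 1 + 15 + 6 + 13 + 5 + 12) / 7 = 7.8571
deviations (xᵢ − x̄): -4.8571, -6.8571, 7.1429, -1.8571, 5.1429, -2.8571, 4.1429
Σ(xᵢ − x̄)² = 176.8571 ⇒ m₂ = 176.8571/7 = 25.26531
Σ(xᵢ − x̄)³ = 104.8163 ⇒ m₃ = 104.8163/7 = 14.97376
m₂^(3/2) = 25.26531^(1.5) = 126.99507
g1 = m₃ / m₂^(3/2) = 14.97376 / 126.99507 ≈ 0.118

0.118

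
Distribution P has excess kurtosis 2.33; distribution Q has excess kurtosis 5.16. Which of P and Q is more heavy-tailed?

Q

Higher excess kurtosis ⇒ heavier tails relative to the normal distribution.
2.33 vs 5.16: the larger is 5.16, so Q has heavier tails.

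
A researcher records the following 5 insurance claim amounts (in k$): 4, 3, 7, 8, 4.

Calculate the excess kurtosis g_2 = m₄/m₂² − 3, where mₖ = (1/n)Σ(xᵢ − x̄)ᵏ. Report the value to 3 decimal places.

x̄ = 5.2000
Σ(xᵢ − x̄)² = 18.8000 ⇒ m₂ = 3.76000
Σ(xᵢ − x̄)⁴ = 99.5360 ⇒ m₄ = 19.90720
m₂² = 14.13760
g_2 = m₄/m₂² − 3 = 1.40810 − 3 ≈ -1.592

-1.592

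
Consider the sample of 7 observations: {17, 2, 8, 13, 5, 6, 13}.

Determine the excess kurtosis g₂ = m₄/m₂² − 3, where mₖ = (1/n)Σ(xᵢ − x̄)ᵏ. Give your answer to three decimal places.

-1.261

x̄ = 9.1429
Σ(xᵢ − x̄)² = 170.8571 ⇒ m₂ = 24.40816
Σ(xᵢ − x̄)⁴ = 7250.7872 ⇒ m₄ = 1035.82674
m₂² = 595.75843
g₂ = m₄/m₂² − 3 = 1.73867 − 3 ≈ -1.261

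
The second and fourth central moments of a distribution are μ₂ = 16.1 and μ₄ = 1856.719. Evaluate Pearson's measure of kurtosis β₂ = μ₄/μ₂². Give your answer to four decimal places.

7.1630

μ₂² = 16.1² = 259.21000
μ₄/μ₂² = 1856.719 / 259.21000 = 7.16299
β₂ ≈ 7.1630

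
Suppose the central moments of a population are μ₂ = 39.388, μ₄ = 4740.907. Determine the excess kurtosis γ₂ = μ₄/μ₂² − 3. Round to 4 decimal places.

μ₂² = 39.388² = 1551.41454
μ₄/μ₂² = 4740.907 / 1551.41454 = 3.05586
γ₂ = 3.05586 − 3 ≈ 0.0559

0.0559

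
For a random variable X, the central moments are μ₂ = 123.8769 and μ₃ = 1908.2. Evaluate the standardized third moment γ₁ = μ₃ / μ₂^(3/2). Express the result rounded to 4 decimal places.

σ = √μ₂ = √123.8769 = 11.13000
σ³ = μ₂^(3/2) = 1378.74990
γ₁ = μ₃/σ³ = 1908.2 / 1378.74990 ≈ 1.3840

1.3840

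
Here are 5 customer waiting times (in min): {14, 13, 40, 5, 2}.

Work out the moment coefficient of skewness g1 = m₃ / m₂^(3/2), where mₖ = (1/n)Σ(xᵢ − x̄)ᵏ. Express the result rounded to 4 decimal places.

x̄ = (14 + 13 + 40 + 5 + 2) / 5 = 14.8000
deviations (xᵢ − x̄): -0.8000, -1.8000, 25.2000, -9.8000, -12.8000
Σ(xᵢ − x̄)² = 898.8000 ⇒ m₂ = 898.8000/5 = 179.76000
Σ(xᵢ − x̄)³ = 12958.3200 ⇒ m₃ = 12958.3200/5 = 2591.66400
m₂^(3/2) = 179.76000^(1.5) = 2410.12512
g1 = m₃ / m₂^(3/2) = 2591.66400 / 2410.12512 ≈ 1.0753

1.0753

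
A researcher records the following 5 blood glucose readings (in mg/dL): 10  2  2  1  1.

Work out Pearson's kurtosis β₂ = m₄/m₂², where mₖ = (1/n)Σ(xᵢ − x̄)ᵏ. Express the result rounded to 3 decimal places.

3.166

x̄ = 3.2000
Σ(xᵢ − x̄)² = 58.8000 ⇒ m₂ = 11.76000
Σ(xᵢ − x̄)⁴ = 2189.1360 ⇒ m₄ = 437.82720
m₂² = 138.29760
β₂ = m₄/m₂² = 437.82720 / 138.29760 ≈ 3.166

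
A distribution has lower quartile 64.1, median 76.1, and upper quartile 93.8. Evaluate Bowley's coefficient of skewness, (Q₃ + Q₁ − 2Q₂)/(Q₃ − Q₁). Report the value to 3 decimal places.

numerator: Q₃ + Q₁ − 2Q₂ = 93.8 + 64.1 − 2×76.1 = 5.7000
denominator: Q₃ − Q₁ = 93.8 − 64.1 = 29.7000
Bowley skewness = 5.7000 / 29.7000 ≈ 0.192

0.192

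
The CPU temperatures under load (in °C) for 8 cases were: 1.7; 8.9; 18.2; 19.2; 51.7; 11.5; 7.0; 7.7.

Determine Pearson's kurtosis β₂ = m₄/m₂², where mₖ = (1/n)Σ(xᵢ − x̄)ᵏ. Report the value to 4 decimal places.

4.6948

x̄ = 15.7375
Σ(xᵢ − x̄)² = 1714.0588 ⇒ m₂ = 214.25734
Σ(xᵢ − x̄)⁴ = 1724148.1492 ⇒ m₄ = 215518.51865
m₂² = 45906.20935
β₂ = m₄/m₂² = 215518.51865 / 45906.20935 ≈ 4.6948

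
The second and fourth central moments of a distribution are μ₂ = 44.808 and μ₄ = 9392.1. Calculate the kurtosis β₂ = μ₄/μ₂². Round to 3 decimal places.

4.678

μ₂² = 44.808² = 2007.75686
μ₄/μ₂² = 9392.1 / 2007.75686 = 4.67791
β₂ ≈ 4.678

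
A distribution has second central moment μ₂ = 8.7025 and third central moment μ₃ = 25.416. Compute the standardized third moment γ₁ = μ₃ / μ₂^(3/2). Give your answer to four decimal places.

0.9900

σ = √μ₂ = √8.7025 = 2.95000
σ³ = μ₂^(3/2) = 25.67238
γ₁ = μ₃/σ³ = 25.416 / 25.67238 ≈ 0.9900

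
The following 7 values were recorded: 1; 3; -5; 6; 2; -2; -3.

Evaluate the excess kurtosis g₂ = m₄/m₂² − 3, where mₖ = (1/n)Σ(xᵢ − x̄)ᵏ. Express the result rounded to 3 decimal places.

x̄ = 0.2857
Σ(xᵢ − x̄)² = 87.4286 ⇒ m₂ = 12.48980
Σ(xᵢ − x̄)⁴ = 2053.8192 ⇒ m₄ = 293.40275
m₂² = 155.99500
g₂ = m₄/m₂² − 3 = 1.88085 − 3 ≈ -1.119

-1.119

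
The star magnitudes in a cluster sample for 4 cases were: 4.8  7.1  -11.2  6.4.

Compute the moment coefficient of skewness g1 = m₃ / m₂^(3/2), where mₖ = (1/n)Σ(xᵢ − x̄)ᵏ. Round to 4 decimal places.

-1.1132

x̄ = (4.8 + 7.1 - 11.2 + 6.4) / 4 = 1.7750
deviations (xᵢ − x̄): 3.0250, 5.3250, -12.9750, 4.6250
Σ(xᵢ − x̄)² = 227.2475 ⇒ m₂ = 227.2475/4 = 56.81187
Σ(xᵢ − x̄)³ = -1906.7434 ⇒ m₃ = -1906.7434/4 = -476.68584
m₂^(3/2) = 56.81187^(1.5) = 428.21185
g1 = m₃ / m₂^(3/2) = -476.68584 / 428.21185 ≈ -1.1132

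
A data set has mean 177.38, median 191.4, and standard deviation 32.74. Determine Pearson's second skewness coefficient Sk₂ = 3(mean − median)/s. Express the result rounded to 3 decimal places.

-1.285

Sk₂ = 3(177.38 − 191.4) / 32.74 = 3 × -14.0200 / 32.74
    = -42.0600 / 32.74 ≈ -1.285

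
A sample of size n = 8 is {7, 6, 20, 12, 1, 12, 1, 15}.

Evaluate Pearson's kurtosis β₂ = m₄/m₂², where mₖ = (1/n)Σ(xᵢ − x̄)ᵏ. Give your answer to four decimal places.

1.9260

x̄ = 9.2500
Σ(xᵢ − x̄)² = 315.5000 ⇒ m₂ = 39.43750
Σ(xᵢ − x̄)⁴ = 23964.4063 ⇒ m₄ = 2995.55078
m₂² = 1555.31641
β₂ = m₄/m₂² = 2995.55078 / 1555.31641 ≈ 1.9260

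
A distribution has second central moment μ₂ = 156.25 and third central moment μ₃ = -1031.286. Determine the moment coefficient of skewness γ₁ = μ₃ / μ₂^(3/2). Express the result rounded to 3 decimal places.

-0.528

σ = √μ₂ = √156.25 = 12.50000
σ³ = μ₂^(3/2) = 1953.12500
γ₁ = μ₃/σ³ = -1031.286 / 1953.12500 ≈ -0.528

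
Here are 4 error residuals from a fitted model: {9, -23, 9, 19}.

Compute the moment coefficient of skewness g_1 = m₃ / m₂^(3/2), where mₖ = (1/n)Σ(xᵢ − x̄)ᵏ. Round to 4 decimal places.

-0.9163

x̄ = (9 - 23 + 9 + 19) / 4 = 3.5000
deviations (xᵢ − x̄): 5.5000, -26.5000, 5.5000, 15.5000
Σ(xᵢ − x̄)² = 1003.0000 ⇒ m₂ = 1003.0000/4 = 250.75000
Σ(xᵢ − x̄)³ = -14553.0000 ⇒ m₃ = -14553.0000/4 = -3638.25000
m₂^(3/2) = 250.75000^(1.5) = 3970.64822
g_1 = m₃ / m₂^(3/2) = -3638.25000 / 3970.64822 ≈ -0.9163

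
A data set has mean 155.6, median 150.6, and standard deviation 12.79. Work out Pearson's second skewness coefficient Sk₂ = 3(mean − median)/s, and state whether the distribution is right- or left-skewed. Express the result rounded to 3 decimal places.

1.173, right-skewed

Sk₂ = 3(155.6 − 150.6) / 12.79 = 3 × 5.0000 / 12.79
    = 15.0000 / 12.79 ≈ 1.173
Sk₂ > 0 ⇒ mean > median ⇒ right-skewed (positive skew).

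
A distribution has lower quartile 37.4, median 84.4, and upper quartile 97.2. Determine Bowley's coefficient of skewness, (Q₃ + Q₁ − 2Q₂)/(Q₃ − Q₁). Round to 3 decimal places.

numerator: Q₃ + Q₁ − 2Q₂ = 97.2 + 37.4 − 2×84.4 = -34.2000
denominator: Q₃ − Q₁ = 97.2 − 37.4 = 59.8000
Bowley skewness = -34.2000 / 59.8000 ≈ -0.572

-0.572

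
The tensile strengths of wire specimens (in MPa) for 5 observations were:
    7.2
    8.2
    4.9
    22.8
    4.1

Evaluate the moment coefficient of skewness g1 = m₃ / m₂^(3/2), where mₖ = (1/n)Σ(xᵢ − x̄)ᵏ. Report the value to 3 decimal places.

x̄ = (7.2 + 8.2 + 4.9 + 22.8 + 4.1) / 5 = 9.4400
deviations (xᵢ − x̄): -2.2400, -1.2400, -4.5400, 13.3600, -5.3400
Σ(xᵢ − x̄)² = 234.1720 ⇒ m₂ = 234.1720/5 = 46.83440
Σ(xᵢ − x̄)³ = 2125.6250 ⇒ m₃ = 2125.6250/5 = 425.12501
m₂^(3/2) = 46.83440^(1.5) = 320.51432
g1 = m₃ / m₂^(3/2) = 425.12501 / 320.51432 ≈ 1.326

1.326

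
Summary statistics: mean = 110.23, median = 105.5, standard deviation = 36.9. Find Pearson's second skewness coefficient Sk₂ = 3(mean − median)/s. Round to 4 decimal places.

0.3846

Sk₂ = 3(110.23 − 105.5) / 36.9 = 3 × 4.7300 / 36.9
    = 14.1900 / 36.9 ≈ 0.3846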